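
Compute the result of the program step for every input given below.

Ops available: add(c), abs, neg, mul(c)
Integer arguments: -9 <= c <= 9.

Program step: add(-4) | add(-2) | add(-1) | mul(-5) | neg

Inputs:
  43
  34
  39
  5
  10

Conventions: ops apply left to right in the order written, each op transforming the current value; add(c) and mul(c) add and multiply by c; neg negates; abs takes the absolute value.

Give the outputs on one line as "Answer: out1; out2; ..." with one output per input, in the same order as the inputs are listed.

Execution, op by op:
  43 -> 39 -> 37 -> 36 -> -180 -> 180
  34 -> 30 -> 28 -> 27 -> -135 -> 135
  39 -> 35 -> 33 -> 32 -> -160 -> 160
  5 -> 1 -> -1 -> -2 -> 10 -> -10
  10 -> 6 -> 4 -> 3 -> -15 -> 15

180; 135; 160; -10; 15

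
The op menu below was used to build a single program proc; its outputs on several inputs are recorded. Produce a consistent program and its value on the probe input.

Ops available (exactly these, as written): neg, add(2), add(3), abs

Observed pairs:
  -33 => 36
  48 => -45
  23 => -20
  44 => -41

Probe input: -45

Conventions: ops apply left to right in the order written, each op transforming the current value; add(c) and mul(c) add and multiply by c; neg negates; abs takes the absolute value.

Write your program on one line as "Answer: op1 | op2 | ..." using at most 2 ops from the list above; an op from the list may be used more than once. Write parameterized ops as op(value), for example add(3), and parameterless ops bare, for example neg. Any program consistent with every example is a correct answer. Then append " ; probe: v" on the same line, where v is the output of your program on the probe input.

neg | add(3) ; probe: 48

Check, running the answer program on each example:
  -33 -> 33 -> 36
  48 -> -48 -> -45
  23 -> -23 -> -20
  44 -> -44 -> -41
  probe: -45 -> 45 -> 48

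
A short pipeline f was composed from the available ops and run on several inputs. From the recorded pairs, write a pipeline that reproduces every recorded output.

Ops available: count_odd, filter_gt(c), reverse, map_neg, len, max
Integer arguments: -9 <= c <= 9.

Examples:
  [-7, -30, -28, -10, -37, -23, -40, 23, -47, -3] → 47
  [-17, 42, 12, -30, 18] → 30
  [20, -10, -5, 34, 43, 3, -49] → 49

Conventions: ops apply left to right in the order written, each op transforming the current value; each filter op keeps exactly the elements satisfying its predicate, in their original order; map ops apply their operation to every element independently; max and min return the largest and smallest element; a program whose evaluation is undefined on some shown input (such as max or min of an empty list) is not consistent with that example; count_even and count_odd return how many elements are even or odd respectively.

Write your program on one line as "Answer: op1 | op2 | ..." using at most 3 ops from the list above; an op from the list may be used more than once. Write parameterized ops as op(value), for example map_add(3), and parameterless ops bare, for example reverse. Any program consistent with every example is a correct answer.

reverse | map_neg | max

Check, running the answer program on each example:
  [-7, -30, -28, -10, -37, -23, -40, 23, -47, -3] -> [-3, -47, 23, -40, -23, -37, -10, -28, -30, -7] -> [3, 47, -23, 40, 23, 37, 10, 28, 30, 7] -> 47
  [-17, 42, 12, -30, 18] -> [18, -30, 12, 42, -17] -> [-18, 30, -12, -42, 17] -> 30
  [20, -10, -5, 34, 43, 3, -49] -> [-49, 3, 43, 34, -5, -10, 20] -> [49, -3, -43, -34, 5, 10, -20] -> 49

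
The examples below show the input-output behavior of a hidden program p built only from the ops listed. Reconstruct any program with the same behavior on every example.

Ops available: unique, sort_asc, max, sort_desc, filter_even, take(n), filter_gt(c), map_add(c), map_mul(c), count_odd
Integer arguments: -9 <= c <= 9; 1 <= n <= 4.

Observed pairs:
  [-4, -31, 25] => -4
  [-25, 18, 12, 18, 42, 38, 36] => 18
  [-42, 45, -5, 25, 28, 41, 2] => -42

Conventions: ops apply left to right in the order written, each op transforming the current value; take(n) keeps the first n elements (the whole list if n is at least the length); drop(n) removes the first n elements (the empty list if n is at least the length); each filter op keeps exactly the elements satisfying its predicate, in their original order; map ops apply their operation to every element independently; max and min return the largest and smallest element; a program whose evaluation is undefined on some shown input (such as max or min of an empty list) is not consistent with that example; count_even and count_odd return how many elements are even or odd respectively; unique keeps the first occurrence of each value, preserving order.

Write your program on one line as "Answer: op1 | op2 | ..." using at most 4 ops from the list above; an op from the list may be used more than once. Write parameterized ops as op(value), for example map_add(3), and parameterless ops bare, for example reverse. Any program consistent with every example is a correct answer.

filter_even | take(1) | max

Check, running the answer program on each example:
  [-4, -31, 25] -> [-4] -> [-4] -> -4
  [-25, 18, 12, 18, 42, 38, 36] -> [18, 12, 18, 42, 38, 36] -> [18] -> 18
  [-42, 45, -5, 25, 28, 41, 2] -> [-42, 28, 2] -> [-42] -> -42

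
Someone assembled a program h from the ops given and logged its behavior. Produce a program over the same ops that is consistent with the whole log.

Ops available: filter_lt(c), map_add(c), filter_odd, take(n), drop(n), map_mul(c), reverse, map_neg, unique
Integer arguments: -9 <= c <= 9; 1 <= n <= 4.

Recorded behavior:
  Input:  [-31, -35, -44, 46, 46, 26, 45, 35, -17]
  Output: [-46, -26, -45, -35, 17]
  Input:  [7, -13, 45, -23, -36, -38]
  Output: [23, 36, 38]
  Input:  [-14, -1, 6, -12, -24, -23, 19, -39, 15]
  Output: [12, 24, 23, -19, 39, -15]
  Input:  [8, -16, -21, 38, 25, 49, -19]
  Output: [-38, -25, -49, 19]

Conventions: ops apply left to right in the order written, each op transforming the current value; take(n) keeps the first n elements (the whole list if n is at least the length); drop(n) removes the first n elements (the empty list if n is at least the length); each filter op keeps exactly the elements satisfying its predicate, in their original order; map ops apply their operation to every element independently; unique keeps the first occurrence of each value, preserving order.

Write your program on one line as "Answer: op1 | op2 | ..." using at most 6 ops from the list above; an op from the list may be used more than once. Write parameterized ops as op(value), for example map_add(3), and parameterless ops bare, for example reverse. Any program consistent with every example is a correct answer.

reverse | map_neg | reverse | drop(3) | unique

Check, running the answer program on each example:
  [-31, -35, -44, 46, 46, 26, 45, 35, -17] -> [-17, 35, 45, 26, 46, 46, -44, -35, -31] -> [17, -35, -45, -26, -46, -46, 44, 35, 31] -> [31, 35, 44, -46, -46, -26, -45, -35, 17] -> [-46, -46, -26, -45, -35, 17] -> [-46, -26, -45, -35, 17]
  [7, -13, 45, -23, -36, -38] -> [-38, -36, -23, 45, -13, 7] -> [38, 36, 23, -45, 13, -7] -> [-7, 13, -45, 23, 36, 38] -> [23, 36, 38] -> [23, 36, 38]
  [-14, -1, 6, -12, -24, -23, 19, -39, 15] -> [15, -39, 19, -23, -24, -12, 6, -1, -14] -> [-15, 39, -19, 23, 24, 12, -6, 1, 14] -> [14, 1, -6, 12, 24, 23, -19, 39, -15] -> [12, 24, 23, -19, 39, -15] -> [12, 24, 23, -19, 39, -15]
  [8, -16, -21, 38, 25, 49, -19] -> [-19, 49, 25, 38, -21, -16, 8] -> [19, -49, -25, -38, 21, 16, -8] -> [-8, 16, 21, -38, -25, -49, 19] -> [-38, -25, -49, 19] -> [-38, -25, -49, 19]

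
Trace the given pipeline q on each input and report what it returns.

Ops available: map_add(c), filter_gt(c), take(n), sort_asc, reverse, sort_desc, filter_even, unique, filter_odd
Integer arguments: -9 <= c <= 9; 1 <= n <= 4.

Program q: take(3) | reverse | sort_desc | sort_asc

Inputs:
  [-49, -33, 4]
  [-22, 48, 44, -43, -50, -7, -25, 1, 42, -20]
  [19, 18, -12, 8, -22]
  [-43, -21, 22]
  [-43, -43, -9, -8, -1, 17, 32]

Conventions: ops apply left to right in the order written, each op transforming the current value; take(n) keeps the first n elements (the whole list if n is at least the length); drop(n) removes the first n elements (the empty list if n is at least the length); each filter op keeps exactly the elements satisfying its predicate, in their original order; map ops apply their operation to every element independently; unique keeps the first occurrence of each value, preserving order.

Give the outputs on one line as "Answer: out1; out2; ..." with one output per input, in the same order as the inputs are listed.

[-49, -33, 4]; [-22, 44, 48]; [-12, 18, 19]; [-43, -21, 22]; [-43, -43, -9]

Execution, op by op:
  [-49, -33, 4] -> [-49, -33, 4] -> [4, -33, -49] -> [4, -33, -49] -> [-49, -33, 4]
  [-22, 48, 44, -43, -50, -7, -25, 1, 42, -20] -> [-22, 48, 44] -> [44, 48, -22] -> [48, 44, -22] -> [-22, 44, 48]
  [19, 18, -12, 8, -22] -> [19, 18, -12] -> [-12, 18, 19] -> [19, 18, -12] -> [-12, 18, 19]
  [-43, -21, 22] -> [-43, -21, 22] -> [22, -21, -43] -> [22, -21, -43] -> [-43, -21, 22]
  [-43, -43, -9, -8, -1, 17, 32] -> [-43, -43, -9] -> [-9, -43, -43] -> [-9, -43, -43] -> [-43, -43, -9]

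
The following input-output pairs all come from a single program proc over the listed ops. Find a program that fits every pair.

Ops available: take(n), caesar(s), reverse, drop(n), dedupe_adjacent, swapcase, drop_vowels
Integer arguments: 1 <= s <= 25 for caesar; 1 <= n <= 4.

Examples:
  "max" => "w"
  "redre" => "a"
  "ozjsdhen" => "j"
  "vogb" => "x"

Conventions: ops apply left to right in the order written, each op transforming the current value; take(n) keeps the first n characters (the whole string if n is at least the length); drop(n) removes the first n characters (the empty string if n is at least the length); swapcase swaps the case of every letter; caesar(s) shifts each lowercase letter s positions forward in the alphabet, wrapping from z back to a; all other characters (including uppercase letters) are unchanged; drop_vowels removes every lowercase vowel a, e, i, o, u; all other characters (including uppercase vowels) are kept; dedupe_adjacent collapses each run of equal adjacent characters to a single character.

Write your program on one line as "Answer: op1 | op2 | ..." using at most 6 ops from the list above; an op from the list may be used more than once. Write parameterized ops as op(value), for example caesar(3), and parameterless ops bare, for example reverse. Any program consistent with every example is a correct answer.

caesar(11) | reverse | drop_vowels | caesar(4) | take(1) | caesar(7)

Check, running the answer program on each example:
  "max" -> "xli" -> "ilx" -> "lx" -> "pb" -> "p" -> "w"
  "redre" -> "cpocp" -> "pcopc" -> "pcpc" -> "tgtg" -> "t" -> "a"
  "ozjsdhen" -> "zkudospy" -> "ypsodukz" -> "ypsdkz" -> "ctwhod" -> "c" -> "j"
  "vogb" -> "gzrm" -> "mrzg" -> "mrzg" -> "qvdk" -> "q" -> "x"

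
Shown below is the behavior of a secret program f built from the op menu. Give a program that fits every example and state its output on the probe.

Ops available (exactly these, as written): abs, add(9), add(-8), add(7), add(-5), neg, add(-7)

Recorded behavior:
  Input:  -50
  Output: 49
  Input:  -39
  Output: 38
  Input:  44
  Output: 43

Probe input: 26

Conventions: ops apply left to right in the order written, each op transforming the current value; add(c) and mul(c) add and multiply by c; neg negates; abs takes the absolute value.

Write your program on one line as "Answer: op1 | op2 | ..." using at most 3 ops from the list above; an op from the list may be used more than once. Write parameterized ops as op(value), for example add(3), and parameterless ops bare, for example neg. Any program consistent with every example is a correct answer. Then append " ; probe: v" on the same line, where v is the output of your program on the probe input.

abs | add(-8) | add(7) ; probe: 25

Check, running the answer program on each example:
  -50 -> 50 -> 42 -> 49
  -39 -> 39 -> 31 -> 38
  44 -> 44 -> 36 -> 43
  probe: 26 -> 26 -> 18 -> 25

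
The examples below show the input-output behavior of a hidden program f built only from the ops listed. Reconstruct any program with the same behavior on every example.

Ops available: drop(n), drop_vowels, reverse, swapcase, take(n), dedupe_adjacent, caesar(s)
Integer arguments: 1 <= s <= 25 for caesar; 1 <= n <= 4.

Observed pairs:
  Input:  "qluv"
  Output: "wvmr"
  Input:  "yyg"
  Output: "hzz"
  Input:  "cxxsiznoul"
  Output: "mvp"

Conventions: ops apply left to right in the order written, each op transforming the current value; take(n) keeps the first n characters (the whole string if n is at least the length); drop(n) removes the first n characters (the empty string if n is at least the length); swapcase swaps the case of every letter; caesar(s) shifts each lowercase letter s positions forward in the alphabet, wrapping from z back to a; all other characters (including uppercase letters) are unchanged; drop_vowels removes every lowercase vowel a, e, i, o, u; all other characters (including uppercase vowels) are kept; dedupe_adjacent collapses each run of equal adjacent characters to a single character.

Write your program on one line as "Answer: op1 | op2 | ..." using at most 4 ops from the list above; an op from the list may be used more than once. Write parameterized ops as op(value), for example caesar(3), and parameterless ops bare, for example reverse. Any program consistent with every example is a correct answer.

reverse | take(4) | caesar(1) | drop_vowels

Check, running the answer program on each example:
  "qluv" -> "vulq" -> "vulq" -> "wvmr" -> "wvmr"
  "yyg" -> "gyy" -> "gyy" -> "hzz" -> "hzz"
  "cxxsiznoul" -> "luonzisxxc" -> "luon" -> "mvpo" -> "mvp"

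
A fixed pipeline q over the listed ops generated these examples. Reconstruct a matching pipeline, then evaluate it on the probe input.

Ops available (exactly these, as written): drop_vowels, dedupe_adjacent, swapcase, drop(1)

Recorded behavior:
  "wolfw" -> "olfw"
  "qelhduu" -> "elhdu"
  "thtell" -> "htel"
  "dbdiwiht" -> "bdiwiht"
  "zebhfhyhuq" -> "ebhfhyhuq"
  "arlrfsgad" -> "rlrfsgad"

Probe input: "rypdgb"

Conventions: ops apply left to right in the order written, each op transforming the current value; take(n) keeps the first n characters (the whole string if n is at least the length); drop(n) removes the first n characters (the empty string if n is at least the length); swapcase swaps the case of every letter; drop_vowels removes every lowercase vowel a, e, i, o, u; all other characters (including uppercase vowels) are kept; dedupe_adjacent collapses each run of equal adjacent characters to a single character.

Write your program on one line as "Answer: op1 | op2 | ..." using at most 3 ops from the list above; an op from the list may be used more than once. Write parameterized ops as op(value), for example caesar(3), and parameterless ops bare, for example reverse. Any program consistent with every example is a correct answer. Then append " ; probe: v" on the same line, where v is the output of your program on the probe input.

dedupe_adjacent | drop(1) ; probe: "ypdgb"

Check, running the answer program on each example:
  "wolfw" -> "wolfw" -> "olfw"
  "qelhduu" -> "qelhdu" -> "elhdu"
  "thtell" -> "thtel" -> "htel"
  "dbdiwiht" -> "dbdiwiht" -> "bdiwiht"
  "zebhfhyhuq" -> "zebhfhyhuq" -> "ebhfhyhuq"
  "arlrfsgad" -> "arlrfsgad" -> "rlrfsgad"
  probe: "rypdgb" -> "rypdgb" -> "ypdgb"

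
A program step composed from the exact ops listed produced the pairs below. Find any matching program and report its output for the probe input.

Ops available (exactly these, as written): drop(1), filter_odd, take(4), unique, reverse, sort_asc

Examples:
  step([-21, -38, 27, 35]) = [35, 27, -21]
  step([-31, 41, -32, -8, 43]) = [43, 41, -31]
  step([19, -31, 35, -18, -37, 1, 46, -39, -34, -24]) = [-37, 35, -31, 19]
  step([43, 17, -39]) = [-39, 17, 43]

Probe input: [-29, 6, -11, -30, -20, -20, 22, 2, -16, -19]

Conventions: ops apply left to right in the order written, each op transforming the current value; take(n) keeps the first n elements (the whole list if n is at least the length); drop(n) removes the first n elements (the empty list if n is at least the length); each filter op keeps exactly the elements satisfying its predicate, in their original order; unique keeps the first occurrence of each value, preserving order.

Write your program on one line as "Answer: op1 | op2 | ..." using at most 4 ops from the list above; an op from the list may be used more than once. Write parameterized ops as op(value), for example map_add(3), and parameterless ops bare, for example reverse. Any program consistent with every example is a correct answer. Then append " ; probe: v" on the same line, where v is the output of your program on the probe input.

filter_odd | take(4) | reverse ; probe: [-19, -11, -29]

Check, running the answer program on each example:
  [-21, -38, 27, 35] -> [-21, 27, 35] -> [-21, 27, 35] -> [35, 27, -21]
  [-31, 41, -32, -8, 43] -> [-31, 41, 43] -> [-31, 41, 43] -> [43, 41, -31]
  [19, -31, 35, -18, -37, 1, 46, -39, -34, -24] -> [19, -31, 35, -37, 1, -39] -> [19, -31, 35, -37] -> [-37, 35, -31, 19]
  [43, 17, -39] -> [43, 17, -39] -> [43, 17, -39] -> [-39, 17, 43]
  probe: [-29, 6, -11, -30, -20, -20, 22, 2, -16, -19] -> [-29, -11, -19] -> [-29, -11, -19] -> [-19, -11, -29]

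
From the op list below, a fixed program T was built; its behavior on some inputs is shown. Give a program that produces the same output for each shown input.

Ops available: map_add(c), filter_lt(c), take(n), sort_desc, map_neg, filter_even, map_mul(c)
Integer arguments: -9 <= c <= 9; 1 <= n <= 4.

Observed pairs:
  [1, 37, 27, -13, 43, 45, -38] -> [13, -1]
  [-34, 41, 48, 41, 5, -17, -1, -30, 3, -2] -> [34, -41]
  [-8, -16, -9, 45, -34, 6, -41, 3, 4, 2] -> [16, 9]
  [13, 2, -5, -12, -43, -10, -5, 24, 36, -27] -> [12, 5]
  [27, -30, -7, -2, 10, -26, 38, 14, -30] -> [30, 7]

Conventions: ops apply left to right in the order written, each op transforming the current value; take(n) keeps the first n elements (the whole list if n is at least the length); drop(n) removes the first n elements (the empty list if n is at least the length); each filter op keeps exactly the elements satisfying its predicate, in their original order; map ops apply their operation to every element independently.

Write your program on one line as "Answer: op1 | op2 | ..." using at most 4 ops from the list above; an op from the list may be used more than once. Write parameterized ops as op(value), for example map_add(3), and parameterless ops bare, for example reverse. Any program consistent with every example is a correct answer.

map_mul(-1) | take(4) | sort_desc | take(2)

Check, running the answer program on each example:
  [1, 37, 27, -13, 43, 45, -38] -> [-1, -37, -27, 13, -43, -45, 38] -> [-1, -37, -27, 13] -> [13, -1, -27, -37] -> [13, -1]
  [-34, 41, 48, 41, 5, -17, -1, -30, 3, -2] -> [34, -41, -48, -41, -5, 17, 1, 30, -3, 2] -> [34, -41, -48, -41] -> [34, -41, -41, -48] -> [34, -41]
  [-8, -16, -9, 45, -34, 6, -41, 3, 4, 2] -> [8, 16, 9, -45, 34, -6, 41, -3, -4, -2] -> [8, 16, 9, -45] -> [16, 9, 8, -45] -> [16, 9]
  [13, 2, -5, -12, -43, -10, -5, 24, 36, -27] -> [-13, -2, 5, 12, 43, 10, 5, -24, -36, 27] -> [-13, -2, 5, 12] -> [12, 5, -2, -13] -> [12, 5]
  [27, -30, -7, -2, 10, -26, 38, 14, -30] -> [-27, 30, 7, 2, -10, 26, -38, -14, 30] -> [-27, 30, 7, 2] -> [30, 7, 2, -27] -> [30, 7]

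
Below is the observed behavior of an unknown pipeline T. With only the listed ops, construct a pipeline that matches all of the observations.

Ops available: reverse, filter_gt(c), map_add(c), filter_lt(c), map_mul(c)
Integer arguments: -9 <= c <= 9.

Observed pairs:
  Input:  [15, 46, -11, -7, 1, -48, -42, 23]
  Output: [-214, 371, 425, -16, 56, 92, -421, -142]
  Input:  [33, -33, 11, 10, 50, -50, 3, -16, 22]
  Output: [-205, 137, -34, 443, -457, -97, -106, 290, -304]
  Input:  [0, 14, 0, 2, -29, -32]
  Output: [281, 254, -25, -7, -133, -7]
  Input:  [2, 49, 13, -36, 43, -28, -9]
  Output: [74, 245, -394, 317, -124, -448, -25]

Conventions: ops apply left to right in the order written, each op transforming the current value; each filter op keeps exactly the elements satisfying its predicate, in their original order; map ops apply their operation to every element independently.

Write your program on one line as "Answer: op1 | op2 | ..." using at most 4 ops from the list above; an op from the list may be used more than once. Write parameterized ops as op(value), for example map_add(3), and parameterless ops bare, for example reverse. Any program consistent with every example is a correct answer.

reverse | map_mul(-9) | map_add(-7)

Check, running the answer program on each example:
  [15, 46, -11, -7, 1, -48, -42, 23] -> [23, -42, -48, 1, -7, -11, 46, 15] -> [-207, 378, 432, -9, 63, 99, -414, -135] -> [-214, 371, 425, -16, 56, 92, -421, -142]
  [33, -33, 11, 10, 50, -50, 3, -16, 22] -> [22, -16, 3, -50, 50, 10, 11, -33, 33] -> [-198, 144, -27, 450, -450, -90, -99, 297, -297] -> [-205, 137, -34, 443, -457, -97, -106, 290, -304]
  [0, 14, 0, 2, -29, -32] -> [-32, -29, 2, 0, 14, 0] -> [288, 261, -18, 0, -126, 0] -> [281, 254, -25, -7, -133, -7]
  [2, 49, 13, -36, 43, -28, -9] -> [-9, -28, 43, -36, 13, 49, 2] -> [81, 252, -387, 324, -117, -441, -18] -> [74, 245, -394, 317, -124, -448, -25]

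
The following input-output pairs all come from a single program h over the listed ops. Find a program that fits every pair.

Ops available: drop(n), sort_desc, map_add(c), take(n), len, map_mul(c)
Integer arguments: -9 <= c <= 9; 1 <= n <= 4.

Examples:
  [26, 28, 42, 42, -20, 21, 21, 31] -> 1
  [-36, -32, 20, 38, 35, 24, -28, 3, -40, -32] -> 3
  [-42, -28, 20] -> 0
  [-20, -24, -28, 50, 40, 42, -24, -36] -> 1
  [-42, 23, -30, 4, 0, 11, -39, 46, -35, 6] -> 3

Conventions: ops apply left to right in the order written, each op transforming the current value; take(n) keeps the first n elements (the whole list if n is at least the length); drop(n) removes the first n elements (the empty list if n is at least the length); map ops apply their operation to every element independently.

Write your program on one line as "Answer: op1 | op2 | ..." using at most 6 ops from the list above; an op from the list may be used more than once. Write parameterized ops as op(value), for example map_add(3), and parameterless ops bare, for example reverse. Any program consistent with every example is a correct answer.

drop(3) | drop(4) | map_mul(-5) | map_mul(-8) | map_mul(-9) | len

Check, running the answer program on each example:
  [26, 28, 42, 42, -20, 21, 21, 31] -> [42, -20, 21, 21, 31] -> [31] -> [-155] -> [1240] -> [-11160] -> 1
  [-36, -32, 20, 38, 35, 24, -28, 3, -40, -32] -> [38, 35, 24, -28, 3, -40, -32] -> [3, -40, -32] -> [-15, 200, 160] -> [120, -1600, -1280] -> [-1080, 14400, 11520] -> 3
  [-42, -28, 20] -> [] -> [] -> [] -> [] -> [] -> 0
  [-20, -24, -28, 50, 40, 42, -24, -36] -> [50, 40, 42, -24, -36] -> [-36] -> [180] -> [-1440] -> [12960] -> 1
  [-42, 23, -30, 4, 0, 11, -39, 46, -35, 6] -> [4, 0, 11, -39, 46, -35, 6] -> [46, -35, 6] -> [-230, 175, -30] -> [1840, -1400, 240] -> [-16560, 12600, -2160] -> 3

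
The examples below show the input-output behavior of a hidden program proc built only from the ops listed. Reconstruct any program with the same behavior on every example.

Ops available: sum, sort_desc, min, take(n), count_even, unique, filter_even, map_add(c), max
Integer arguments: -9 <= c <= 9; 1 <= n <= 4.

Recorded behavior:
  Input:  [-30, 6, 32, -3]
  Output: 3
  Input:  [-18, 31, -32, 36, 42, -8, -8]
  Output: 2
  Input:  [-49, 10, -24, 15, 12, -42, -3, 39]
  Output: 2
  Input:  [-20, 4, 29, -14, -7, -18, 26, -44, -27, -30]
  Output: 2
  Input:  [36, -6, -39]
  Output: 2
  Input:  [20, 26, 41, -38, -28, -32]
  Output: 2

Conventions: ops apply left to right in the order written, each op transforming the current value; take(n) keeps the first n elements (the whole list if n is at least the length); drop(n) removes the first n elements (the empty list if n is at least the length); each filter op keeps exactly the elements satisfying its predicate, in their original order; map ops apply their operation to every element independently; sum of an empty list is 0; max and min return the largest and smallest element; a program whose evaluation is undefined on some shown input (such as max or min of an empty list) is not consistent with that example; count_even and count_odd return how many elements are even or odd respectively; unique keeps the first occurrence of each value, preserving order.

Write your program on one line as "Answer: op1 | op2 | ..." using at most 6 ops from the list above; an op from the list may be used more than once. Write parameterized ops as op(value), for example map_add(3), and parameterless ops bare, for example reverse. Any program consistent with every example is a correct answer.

take(3) | filter_even | map_add(6) | sort_desc | count_even

Check, running the answer program on each example:
  [-30, 6, 32, -3] -> [-30, 6, 32] -> [-30, 6, 32] -> [-24, 12, 38] -> [38, 12, -24] -> 3
  [-18, 31, -32, 36, 42, -8, -8] -> [-18, 31, -32] -> [-18, -32] -> [-12, -26] -> [-12, -26] -> 2
  [-49, 10, -24, 15, 12, -42, -3, 39] -> [-49, 10, -24] -> [10, -24] -> [16, -18] -> [16, -18] -> 2
  [-20, 4, 29, -14, -7, -18, 26, -44, -27, -30] -> [-20, 4, 29] -> [-20, 4] -> [-14, 10] -> [10, -14] -> 2
  [36, -6, -39] -> [36, -6, -39] -> [36, -6] -> [42, 0] -> [42, 0] -> 2
  [20, 26, 41, -38, -28, -32] -> [20, 26, 41] -> [20, 26] -> [26, 32] -> [32, 26] -> 2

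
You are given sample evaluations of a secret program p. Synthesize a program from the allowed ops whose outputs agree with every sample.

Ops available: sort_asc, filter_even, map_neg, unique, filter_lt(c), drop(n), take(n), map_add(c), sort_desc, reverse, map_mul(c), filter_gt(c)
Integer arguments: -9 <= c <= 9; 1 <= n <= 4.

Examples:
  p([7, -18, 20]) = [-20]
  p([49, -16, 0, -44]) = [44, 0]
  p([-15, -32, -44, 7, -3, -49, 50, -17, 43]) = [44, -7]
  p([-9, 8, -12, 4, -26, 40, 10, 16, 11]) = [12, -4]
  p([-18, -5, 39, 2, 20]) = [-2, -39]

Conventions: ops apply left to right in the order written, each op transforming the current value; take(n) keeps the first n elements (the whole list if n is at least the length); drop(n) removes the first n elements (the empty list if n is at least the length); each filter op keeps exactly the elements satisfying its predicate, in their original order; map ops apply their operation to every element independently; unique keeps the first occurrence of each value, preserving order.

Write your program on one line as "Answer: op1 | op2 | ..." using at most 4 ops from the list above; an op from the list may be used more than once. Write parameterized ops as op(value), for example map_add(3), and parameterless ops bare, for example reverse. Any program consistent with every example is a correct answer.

drop(2) | take(2) | map_neg | sort_desc

Check, running the answer program on each example:
  [7, -18, 20] -> [20] -> [20] -> [-20] -> [-20]
  [49, -16, 0, -44] -> [0, -44] -> [0, -44] -> [0, 44] -> [44, 0]
  [-15, -32, -44, 7, -3, -49, 50, -17, 43] -> [-44, 7, -3, -49, 50, -17, 43] -> [-44, 7] -> [44, -7] -> [44, -7]
  [-9, 8, -12, 4, -26, 40, 10, 16, 11] -> [-12, 4, -26, 40, 10, 16, 11] -> [-12, 4] -> [12, -4] -> [12, -4]
  [-18, -5, 39, 2, 20] -> [39, 2, 20] -> [39, 2] -> [-39, -2] -> [-2, -39]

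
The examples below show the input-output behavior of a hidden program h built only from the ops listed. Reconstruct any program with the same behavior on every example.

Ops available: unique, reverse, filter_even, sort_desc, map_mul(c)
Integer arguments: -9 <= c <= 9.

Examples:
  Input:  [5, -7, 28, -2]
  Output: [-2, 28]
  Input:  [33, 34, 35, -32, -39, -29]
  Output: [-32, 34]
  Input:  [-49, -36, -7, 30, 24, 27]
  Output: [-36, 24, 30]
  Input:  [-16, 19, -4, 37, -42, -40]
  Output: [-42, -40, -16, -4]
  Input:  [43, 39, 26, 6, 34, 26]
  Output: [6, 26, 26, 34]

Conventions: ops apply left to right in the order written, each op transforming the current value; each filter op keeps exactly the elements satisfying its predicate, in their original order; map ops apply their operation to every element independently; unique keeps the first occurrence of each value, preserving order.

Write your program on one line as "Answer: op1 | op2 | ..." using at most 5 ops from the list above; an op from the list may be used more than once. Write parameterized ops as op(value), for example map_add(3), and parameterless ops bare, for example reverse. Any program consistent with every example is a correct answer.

reverse | filter_even | sort_desc | reverse

Check, running the answer program on each example:
  [5, -7, 28, -2] -> [-2, 28, -7, 5] -> [-2, 28] -> [28, -2] -> [-2, 28]
  [33, 34, 35, -32, -39, -29] -> [-29, -39, -32, 35, 34, 33] -> [-32, 34] -> [34, -32] -> [-32, 34]
  [-49, -36, -7, 30, 24, 27] -> [27, 24, 30, -7, -36, -49] -> [24, 30, -36] -> [30, 24, -36] -> [-36, 24, 30]
  [-16, 19, -4, 37, -42, -40] -> [-40, -42, 37, -4, 19, -16] -> [-40, -42, -4, -16] -> [-4, -16, -40, -42] -> [-42, -40, -16, -4]
  [43, 39, 26, 6, 34, 26] -> [26, 34, 6, 26, 39, 43] -> [26, 34, 6, 26] -> [34, 26, 26, 6] -> [6, 26, 26, 34]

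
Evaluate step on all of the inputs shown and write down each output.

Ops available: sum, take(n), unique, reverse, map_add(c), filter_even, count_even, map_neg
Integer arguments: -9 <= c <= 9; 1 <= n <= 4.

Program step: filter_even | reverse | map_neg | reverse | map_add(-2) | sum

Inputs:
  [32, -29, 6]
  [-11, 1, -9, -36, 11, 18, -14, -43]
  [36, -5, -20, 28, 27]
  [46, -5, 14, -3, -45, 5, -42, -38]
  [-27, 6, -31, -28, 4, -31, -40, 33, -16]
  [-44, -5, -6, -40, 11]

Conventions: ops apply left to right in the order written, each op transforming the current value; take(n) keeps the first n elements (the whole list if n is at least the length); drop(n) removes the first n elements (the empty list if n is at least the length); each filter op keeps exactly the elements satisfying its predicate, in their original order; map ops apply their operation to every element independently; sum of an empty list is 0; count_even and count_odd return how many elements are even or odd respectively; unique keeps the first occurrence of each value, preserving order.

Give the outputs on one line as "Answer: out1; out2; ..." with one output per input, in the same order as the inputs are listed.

-42; 26; -50; 12; 64; 84

Execution, op by op:
  [32, -29, 6] -> [32, 6] -> [6, 32] -> [-6, -32] -> [-32, -6] -> [-34, -8] -> -42
  [-11, 1, -9, -36, 11, 18, -14, -43] -> [-36, 18, -14] -> [-14, 18, -36] -> [14, -18, 36] -> [36, -18, 14] -> [34, -20, 12] -> 26
  [36, -5, -20, 28, 27] -> [36, -20, 28] -> [28, -20, 36] -> [-28, 20, -36] -> [-36, 20, -28] -> [-38, 18, -30] -> -50
  [46, -5, 14, -3, -45, 5, -42, -38] -> [46, 14, -42, -38] -> [-38, -42, 14, 46] -> [38, 42, -14, -46] -> [-46, -14, 42, 38] -> [-48, -16, 40, 36] -> 12
  [-27, 6, -31, -28, 4, -31, -40, 33, -16] -> [6, -28, 4, -40, -16] -> [-16, -40, 4, -28, 6] -> [16, 40, -4, 28, -6] -> [-6, 28, -4, 40, 16] -> [-8, 26, -6, 38, 14] -> 64
  [-44, -5, -6, -40, 11] -> [-44, -6, -40] -> [-40, -6, -44] -> [40, 6, 44] -> [44, 6, 40] -> [42, 4, 38] -> 84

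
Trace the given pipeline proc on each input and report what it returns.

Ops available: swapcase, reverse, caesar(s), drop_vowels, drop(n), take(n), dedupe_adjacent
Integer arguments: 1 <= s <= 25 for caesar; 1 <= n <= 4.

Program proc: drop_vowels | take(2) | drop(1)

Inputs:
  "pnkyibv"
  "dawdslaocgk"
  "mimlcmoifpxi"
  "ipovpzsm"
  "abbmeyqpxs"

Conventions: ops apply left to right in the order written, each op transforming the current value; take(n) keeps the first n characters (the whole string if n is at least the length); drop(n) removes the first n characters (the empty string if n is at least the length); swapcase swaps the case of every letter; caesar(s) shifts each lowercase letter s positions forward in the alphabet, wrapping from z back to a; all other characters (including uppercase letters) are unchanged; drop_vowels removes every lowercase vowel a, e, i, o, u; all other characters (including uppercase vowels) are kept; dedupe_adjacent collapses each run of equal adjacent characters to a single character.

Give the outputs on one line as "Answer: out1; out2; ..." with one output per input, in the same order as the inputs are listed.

"n"; "w"; "m"; "v"; "b"

Execution, op by op:
  "pnkyibv" -> "pnkybv" -> "pn" -> "n"
  "dawdslaocgk" -> "dwdslcgk" -> "dw" -> "w"
  "mimlcmoifpxi" -> "mmlcmfpx" -> "mm" -> "m"
  "ipovpzsm" -> "pvpzsm" -> "pv" -> "v"
  "abbmeyqpxs" -> "bbmyqpxs" -> "bb" -> "b"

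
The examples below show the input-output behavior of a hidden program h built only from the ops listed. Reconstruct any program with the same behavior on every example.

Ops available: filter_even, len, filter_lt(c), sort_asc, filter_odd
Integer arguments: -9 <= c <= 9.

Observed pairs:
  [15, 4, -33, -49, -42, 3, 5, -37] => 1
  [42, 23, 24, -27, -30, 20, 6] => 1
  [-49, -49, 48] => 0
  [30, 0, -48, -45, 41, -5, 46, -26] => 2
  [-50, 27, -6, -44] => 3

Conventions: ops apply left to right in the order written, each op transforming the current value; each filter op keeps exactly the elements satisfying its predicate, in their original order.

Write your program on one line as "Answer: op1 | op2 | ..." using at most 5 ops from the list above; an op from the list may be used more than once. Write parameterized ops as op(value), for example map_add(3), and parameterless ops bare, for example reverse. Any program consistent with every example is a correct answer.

filter_lt(-5) | sort_asc | filter_even | len

Check, running the answer program on each example:
  [15, 4, -33, -49, -42, 3, 5, -37] -> [-33, -49, -42, -37] -> [-49, -42, -37, -33] -> [-42] -> 1
  [42, 23, 24, -27, -30, 20, 6] -> [-27, -30] -> [-30, -27] -> [-30] -> 1
  [-49, -49, 48] -> [-49, -49] -> [-49, -49] -> [] -> 0
  [30, 0, -48, -45, 41, -5, 46, -26] -> [-48, -45, -26] -> [-48, -45, -26] -> [-48, -26] -> 2
  [-50, 27, -6, -44] -> [-50, -6, -44] -> [-50, -44, -6] -> [-50, -44, -6] -> 3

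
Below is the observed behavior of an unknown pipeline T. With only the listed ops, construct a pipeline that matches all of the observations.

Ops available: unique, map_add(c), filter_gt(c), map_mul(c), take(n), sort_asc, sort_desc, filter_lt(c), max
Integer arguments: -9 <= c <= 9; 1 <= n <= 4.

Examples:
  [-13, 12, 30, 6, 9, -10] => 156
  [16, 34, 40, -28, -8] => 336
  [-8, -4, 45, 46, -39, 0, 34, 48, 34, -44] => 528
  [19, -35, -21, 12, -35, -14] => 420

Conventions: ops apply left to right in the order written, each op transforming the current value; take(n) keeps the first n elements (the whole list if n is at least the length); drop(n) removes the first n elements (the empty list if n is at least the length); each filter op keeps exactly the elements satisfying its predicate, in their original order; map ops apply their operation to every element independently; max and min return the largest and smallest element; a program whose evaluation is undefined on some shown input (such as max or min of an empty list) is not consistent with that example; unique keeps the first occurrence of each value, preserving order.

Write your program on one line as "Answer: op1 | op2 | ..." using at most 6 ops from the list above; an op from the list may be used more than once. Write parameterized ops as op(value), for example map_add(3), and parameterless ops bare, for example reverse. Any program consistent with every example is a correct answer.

map_mul(2) | map_mul(-1) | unique | map_mul(6) | max

Check, running the answer program on each example:
  [-13, 12, 30, 6, 9, -10] -> [-26, 24, 60, 12, 18, -20] -> [26, -24, -60, -12, -18, 20] -> [26, -24, -60, -12, -18, 20] -> [156, -144, -360, -72, -108, 120] -> 156
  [16, 34, 40, -28, -8] -> [32, 68, 80, -56, -16] -> [-32, -68, -80, 56, 16] -> [-32, -68, -80, 56, 16] -> [-192, -408, -480, 336, 96] -> 336
  [-8, -4, 45, 46, -39, 0, 34, 48, 34, -44] -> [-16, -8, 90, 92, -78, 0, 68, 96, 68, -88] -> [16, 8, -90, -92, 78, 0, -68, -96, -68, 88] -> [16, 8, -90, -92, 78, 0, -68, -96, 88] -> [96, 48, -540, -552, 468, 0, -408, -576, 528] -> 528
  [19, -35, -21, 12, -35, -14] -> [38, -70, -42, 24, -70, -28] -> [-38, 70, 42, -24, 70, 28] -> [-38, 70, 42, -24, 28] -> [-228, 420, 252, -144, 168] -> 420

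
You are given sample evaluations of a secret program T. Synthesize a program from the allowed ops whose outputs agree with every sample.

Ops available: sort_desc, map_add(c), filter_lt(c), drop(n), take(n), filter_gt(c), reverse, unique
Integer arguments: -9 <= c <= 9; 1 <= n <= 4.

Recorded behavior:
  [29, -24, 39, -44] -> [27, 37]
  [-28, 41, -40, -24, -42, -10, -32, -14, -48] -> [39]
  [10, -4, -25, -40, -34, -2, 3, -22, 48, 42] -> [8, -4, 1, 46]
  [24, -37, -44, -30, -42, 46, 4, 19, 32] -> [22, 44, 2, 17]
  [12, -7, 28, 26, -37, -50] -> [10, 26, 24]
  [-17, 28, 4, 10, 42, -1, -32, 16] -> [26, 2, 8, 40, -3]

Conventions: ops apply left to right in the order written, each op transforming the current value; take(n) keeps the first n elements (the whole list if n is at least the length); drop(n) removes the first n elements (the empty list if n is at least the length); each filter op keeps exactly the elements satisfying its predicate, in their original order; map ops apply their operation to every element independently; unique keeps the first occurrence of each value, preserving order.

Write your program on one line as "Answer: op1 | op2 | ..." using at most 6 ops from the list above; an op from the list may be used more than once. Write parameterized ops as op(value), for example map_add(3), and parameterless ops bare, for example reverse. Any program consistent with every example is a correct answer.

map_add(-2) | reverse | drop(1) | filter_gt(-6) | reverse

Check, running the answer program on each example:
  [29, -24, 39, -44] -> [27, -26, 37, -46] -> [-46, 37, -26, 27] -> [37, -26, 27] -> [37, 27] -> [27, 37]
  [-28, 41, -40, -24, -42, -10, -32, -14, -48] -> [-30, 39, -42, -26, -44, -12, -34, -16, -50] -> [-50, -16, -34, -12, -44, -26, -42, 39, -30] -> [-16, -34, -12, -44, -26, -42, 39, -30] -> [39] -> [39]
  [10, -4, -25, -40, -34, -2, 3, -22, 48, 42] -> [8, -6, -27, -42, -36, -4, 1, -24, 46, 40] -> [40, 46, -24, 1, -4, -36, -42, -27, -6, 8] -> [46, -24, 1, -4, -36, -42, -27, -6, 8] -> [46, 1, -4, 8] -> [8, -4, 1, 46]
  [24, -37, -44, -30, -42, 46, 4, 19, 32] -> [22, -39, -46, -32, -44, 44, 2, 17, 30] -> [30, 17, 2, 44, -44, -32, -46, -39, 22] -> [17, 2, 44, -44, -32, -46, -39, 22] -> [17, 2, 44, 22] -> [22, 44, 2, 17]
  [12, -7, 28, 26, -37, -50] -> [10, -9, 26, 24, -39, -52] -> [-52, -39, 24, 26, -9, 10] -> [-39, 24, 26, -9, 10] -> [24, 26, 10] -> [10, 26, 24]
  [-17, 28, 4, 10, 42, -1, -32, 16] -> [-19, 26, 2, 8, 40, -3, -34, 14] -> [14, -34, -3, 40, 8, 2, 26, -19] -> [-34, -3, 40, 8, 2, 26, -19] -> [-3, 40, 8, 2, 26] -> [26, 2, 8, 40, -3]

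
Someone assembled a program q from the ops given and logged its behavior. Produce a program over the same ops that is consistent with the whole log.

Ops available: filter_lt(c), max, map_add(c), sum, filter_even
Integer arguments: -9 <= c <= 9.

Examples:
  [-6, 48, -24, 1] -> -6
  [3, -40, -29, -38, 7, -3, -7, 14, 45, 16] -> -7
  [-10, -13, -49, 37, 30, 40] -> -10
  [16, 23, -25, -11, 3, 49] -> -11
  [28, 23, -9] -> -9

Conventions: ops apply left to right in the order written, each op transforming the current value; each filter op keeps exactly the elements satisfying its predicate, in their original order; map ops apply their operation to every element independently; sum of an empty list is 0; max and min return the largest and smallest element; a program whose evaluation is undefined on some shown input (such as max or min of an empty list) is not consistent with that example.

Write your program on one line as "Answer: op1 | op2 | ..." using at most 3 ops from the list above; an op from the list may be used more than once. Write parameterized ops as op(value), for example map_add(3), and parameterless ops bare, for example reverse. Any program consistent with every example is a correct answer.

filter_lt(-4) | max

Check, running the answer program on each example:
  [-6, 48, -24, 1] -> [-6, -24] -> -6
  [3, -40, -29, -38, 7, -3, -7, 14, 45, 16] -> [-40, -29, -38, -7] -> -7
  [-10, -13, -49, 37, 30, 40] -> [-10, -13, -49] -> -10
  [16, 23, -25, -11, 3, 49] -> [-25, -11] -> -11
  [28, 23, -9] -> [-9] -> -9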